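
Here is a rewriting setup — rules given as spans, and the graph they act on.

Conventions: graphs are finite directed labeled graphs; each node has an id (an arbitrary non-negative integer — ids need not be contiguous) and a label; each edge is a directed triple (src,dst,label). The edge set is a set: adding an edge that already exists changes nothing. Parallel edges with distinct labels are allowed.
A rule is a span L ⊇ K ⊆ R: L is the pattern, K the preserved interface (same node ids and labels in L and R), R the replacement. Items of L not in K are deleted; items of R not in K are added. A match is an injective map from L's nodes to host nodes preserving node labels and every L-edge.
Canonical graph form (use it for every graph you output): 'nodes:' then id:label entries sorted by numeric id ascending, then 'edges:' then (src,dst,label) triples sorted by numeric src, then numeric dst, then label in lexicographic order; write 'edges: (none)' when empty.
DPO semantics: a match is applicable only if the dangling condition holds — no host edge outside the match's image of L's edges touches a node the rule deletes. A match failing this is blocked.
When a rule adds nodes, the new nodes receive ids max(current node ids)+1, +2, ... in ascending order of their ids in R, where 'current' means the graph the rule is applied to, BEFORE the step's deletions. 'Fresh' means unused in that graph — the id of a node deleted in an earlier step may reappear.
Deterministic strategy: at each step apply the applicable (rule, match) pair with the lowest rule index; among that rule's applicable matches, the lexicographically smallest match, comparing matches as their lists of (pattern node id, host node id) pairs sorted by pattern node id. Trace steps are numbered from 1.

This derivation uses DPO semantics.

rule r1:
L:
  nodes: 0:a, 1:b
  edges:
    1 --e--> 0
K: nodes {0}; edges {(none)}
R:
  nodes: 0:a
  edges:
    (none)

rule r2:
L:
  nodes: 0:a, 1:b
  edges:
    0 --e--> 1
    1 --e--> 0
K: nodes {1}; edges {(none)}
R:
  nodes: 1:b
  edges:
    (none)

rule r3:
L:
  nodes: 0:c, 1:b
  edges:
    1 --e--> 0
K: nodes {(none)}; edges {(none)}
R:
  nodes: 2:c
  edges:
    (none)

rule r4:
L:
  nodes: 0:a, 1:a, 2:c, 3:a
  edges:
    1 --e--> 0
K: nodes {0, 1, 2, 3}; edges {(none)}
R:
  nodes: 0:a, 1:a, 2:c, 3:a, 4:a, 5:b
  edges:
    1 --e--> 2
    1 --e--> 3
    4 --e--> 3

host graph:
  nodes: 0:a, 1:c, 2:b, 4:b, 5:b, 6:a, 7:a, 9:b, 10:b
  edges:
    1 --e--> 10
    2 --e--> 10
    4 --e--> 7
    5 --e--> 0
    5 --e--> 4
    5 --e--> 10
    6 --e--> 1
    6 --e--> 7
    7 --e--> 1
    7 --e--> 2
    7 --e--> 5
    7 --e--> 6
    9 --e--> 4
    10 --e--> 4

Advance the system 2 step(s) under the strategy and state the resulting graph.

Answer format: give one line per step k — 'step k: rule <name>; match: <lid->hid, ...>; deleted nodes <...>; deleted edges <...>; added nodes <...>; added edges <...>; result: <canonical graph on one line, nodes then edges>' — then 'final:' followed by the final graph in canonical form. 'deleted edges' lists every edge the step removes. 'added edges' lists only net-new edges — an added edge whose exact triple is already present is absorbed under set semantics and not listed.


step 1: rule r4; match: 0->6, 1->7, 2->1, 3->0; deleted nodes (none); deleted edges (7,6,e); added nodes 11, 12; added edges (7,0,e); (11,0,e); result: nodes: 0:a, 1:c, 2:b, 4:b, 5:b, 6:a, 7:a, 9:b, 10:b, 11:a, 12:b edges: (1,10,e); (2,10,e); (4,7,e); (5,0,e); (5,4,e); (5,10,e); (6,1,e); (6,7,e); (7,0,e); (7,1,e); (7,2,e); (7,5,e); (9,4,e); (10,4,e); (11,0,e)
step 2: rule r4; match: 0->0, 1->7, 2->1, 3->6; deleted nodes (none); deleted edges (7,0,e); added nodes 13, 14; added edges (7,6,e); (13,6,e); result: nodes: 0:a, 1:c, 2:b, 4:b, 5:b, 6:a, 7:a, 9:b, 10:b, 11:a, 12:b, 13:a, 14:b edges: (1,10,e); (2,10,e); (4,7,e); (5,0,e); (5,4,e); (5,10,e); (6,1,e); (6,7,e); (7,1,e); (7,2,e); (7,5,e); (7,6,e); (9,4,e); (10,4,e); (11,0,e); (13,6,e)
final:
nodes: 0:a, 1:c, 2:b, 4:b, 5:b, 6:a, 7:a, 9:b, 10:b, 11:a, 12:b, 13:a, 14:b
edges: (1,10,e); (2,10,e); (4,7,e); (5,0,e); (5,4,e); (5,10,e); (6,1,e); (6,7,e); (7,1,e); (7,2,e); (7,5,e); (7,6,e); (9,4,e); (10,4,e); (11,0,e); (13,6,e)


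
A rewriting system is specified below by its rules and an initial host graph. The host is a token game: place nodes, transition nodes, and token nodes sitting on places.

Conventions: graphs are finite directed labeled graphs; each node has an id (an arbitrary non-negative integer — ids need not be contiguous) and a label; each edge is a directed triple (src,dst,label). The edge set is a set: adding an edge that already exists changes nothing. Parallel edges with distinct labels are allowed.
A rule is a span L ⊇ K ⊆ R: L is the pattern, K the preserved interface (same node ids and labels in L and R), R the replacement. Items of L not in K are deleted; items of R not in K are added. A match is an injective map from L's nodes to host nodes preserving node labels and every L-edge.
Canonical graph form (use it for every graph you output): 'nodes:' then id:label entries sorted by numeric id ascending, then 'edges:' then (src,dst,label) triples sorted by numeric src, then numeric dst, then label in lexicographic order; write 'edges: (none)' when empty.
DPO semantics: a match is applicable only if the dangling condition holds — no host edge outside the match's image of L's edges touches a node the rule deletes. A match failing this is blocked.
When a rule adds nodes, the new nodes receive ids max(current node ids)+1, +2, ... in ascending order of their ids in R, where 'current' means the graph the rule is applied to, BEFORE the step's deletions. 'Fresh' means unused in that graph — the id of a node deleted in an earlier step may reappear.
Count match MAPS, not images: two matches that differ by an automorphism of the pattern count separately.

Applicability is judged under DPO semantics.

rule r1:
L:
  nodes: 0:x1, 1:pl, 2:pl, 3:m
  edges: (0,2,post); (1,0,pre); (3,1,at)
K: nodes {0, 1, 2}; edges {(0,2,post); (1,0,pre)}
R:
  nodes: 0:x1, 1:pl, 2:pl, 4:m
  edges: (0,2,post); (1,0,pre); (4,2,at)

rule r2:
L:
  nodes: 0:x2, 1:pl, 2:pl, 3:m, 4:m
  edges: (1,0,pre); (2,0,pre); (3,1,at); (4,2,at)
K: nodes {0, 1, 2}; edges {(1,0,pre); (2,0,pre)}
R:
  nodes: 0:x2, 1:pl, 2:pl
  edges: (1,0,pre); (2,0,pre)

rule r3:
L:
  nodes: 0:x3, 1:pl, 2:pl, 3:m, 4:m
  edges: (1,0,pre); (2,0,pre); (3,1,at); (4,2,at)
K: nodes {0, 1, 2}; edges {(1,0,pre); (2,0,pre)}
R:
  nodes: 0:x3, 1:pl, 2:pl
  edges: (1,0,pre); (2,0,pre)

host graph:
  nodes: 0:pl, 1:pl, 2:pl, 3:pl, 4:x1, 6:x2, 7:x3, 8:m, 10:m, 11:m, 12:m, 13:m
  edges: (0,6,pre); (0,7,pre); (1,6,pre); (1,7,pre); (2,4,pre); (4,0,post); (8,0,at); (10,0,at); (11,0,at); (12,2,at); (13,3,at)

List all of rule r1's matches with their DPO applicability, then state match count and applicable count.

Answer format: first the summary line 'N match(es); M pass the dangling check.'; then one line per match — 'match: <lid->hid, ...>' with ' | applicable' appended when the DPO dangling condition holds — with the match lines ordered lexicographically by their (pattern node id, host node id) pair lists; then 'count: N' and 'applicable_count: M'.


1 match(es); 1 pass the dangling check.
match: 0->4, 1->2, 2->0, 3->12 | applicable
count: 1
applicable_count: 1


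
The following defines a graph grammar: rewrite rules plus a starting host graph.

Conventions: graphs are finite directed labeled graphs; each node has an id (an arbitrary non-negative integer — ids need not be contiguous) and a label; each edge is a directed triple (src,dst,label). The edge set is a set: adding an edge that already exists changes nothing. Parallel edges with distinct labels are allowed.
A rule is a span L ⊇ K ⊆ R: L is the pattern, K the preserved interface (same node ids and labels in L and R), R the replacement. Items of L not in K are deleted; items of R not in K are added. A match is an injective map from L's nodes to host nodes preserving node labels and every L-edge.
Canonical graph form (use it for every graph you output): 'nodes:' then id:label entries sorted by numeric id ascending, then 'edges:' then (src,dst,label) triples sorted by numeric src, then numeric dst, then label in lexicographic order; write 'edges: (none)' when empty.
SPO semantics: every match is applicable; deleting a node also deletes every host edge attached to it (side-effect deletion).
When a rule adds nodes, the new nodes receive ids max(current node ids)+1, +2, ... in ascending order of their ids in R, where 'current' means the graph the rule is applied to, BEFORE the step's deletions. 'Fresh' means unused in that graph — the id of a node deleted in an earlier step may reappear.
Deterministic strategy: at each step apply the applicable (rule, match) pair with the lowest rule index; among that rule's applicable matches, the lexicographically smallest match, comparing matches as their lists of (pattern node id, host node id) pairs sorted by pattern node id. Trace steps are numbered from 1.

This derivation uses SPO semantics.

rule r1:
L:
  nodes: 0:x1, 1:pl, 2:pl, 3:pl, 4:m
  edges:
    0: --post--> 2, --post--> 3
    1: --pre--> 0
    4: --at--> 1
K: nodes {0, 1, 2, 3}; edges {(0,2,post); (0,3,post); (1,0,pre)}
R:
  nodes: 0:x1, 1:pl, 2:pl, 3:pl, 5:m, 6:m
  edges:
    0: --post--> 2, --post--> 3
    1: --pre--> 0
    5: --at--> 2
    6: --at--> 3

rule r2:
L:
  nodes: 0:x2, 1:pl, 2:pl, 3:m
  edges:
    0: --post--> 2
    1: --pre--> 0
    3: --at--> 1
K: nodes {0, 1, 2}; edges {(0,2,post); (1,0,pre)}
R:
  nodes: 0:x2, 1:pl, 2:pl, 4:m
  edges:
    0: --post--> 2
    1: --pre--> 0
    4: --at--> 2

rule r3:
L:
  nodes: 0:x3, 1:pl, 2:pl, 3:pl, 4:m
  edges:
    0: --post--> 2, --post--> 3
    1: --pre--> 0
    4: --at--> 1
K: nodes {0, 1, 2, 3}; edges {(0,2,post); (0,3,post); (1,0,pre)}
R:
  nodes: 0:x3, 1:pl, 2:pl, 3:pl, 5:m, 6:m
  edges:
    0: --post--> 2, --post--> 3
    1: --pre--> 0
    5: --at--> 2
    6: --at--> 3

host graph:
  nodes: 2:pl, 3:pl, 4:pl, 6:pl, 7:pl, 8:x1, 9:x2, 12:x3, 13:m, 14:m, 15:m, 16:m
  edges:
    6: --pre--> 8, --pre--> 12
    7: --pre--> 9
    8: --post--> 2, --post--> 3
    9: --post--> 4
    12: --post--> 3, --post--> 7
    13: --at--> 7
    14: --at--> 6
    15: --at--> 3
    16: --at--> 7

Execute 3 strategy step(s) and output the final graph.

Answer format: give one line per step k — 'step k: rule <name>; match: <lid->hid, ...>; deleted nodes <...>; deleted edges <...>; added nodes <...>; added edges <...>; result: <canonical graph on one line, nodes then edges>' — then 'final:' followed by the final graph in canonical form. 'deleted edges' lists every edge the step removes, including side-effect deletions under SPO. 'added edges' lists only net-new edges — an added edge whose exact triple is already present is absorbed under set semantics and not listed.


step 1: rule r1; match: 0->8, 1->6, 2->2, 3->3, 4->14; deleted nodes 14; deleted edges (14,6,at); added nodes 17, 18; added edges (17,2,at); (18,3,at); result: nodes: 2:pl, 3:pl, 4:pl, 6:pl, 7:pl, 8:x1, 9:x2, 12:x3, 13:m, 15:m, 16:m, 17:m, 18:m edges: (6,8,pre); (6,12,pre); (7,9,pre); (8,2,post); (8,3,post); (9,4,post); (12,3,post); (12,7,post); (13,7,at); (15,3,at); (16,7,at); (17,2,at); (18,3,at)
step 2: rule r2; match: 0->9, 1->7, 2->4, 3->13; deleted nodes 13; deleted edges (13,7,at); added nodes 19; added edges (19,4,at); result: nodes: 2:pl, 3:pl, 4:pl, 6:pl, 7:pl, 8:x1, 9:x2, 12:x3, 15:m, 16:m, 17:m, 18:m, 19:m edges: (6,8,pre); (6,12,pre); (7,9,pre); (8,2,post); (8,3,post); (9,4,post); (12,3,post); (12,7,post); (15,3,at); (16,7,at); (17,2,at); (18,3,at); (19,4,at)
step 3: rule r2; match: 0->9, 1->7, 2->4, 3->16; deleted nodes 16; deleted edges (16,7,at); added nodes 20; added edges (20,4,at); result: nodes: 2:pl, 3:pl, 4:pl, 6:pl, 7:pl, 8:x1, 9:x2, 12:x3, 15:m, 17:m, 18:m, 19:m, 20:m edges: (6,8,pre); (6,12,pre); (7,9,pre); (8,2,post); (8,3,post); (9,4,post); (12,3,post); (12,7,post); (15,3,at); (17,2,at); (18,3,at); (19,4,at); (20,4,at)
final:
nodes: 2:pl, 3:pl, 4:pl, 6:pl, 7:pl, 8:x1, 9:x2, 12:x3, 15:m, 17:m, 18:m, 19:m, 20:m
edges: (6,8,pre); (6,12,pre); (7,9,pre); (8,2,post); (8,3,post); (9,4,post); (12,3,post); (12,7,post); (15,3,at); (17,2,at); (18,3,at); (19,4,at); (20,4,at)


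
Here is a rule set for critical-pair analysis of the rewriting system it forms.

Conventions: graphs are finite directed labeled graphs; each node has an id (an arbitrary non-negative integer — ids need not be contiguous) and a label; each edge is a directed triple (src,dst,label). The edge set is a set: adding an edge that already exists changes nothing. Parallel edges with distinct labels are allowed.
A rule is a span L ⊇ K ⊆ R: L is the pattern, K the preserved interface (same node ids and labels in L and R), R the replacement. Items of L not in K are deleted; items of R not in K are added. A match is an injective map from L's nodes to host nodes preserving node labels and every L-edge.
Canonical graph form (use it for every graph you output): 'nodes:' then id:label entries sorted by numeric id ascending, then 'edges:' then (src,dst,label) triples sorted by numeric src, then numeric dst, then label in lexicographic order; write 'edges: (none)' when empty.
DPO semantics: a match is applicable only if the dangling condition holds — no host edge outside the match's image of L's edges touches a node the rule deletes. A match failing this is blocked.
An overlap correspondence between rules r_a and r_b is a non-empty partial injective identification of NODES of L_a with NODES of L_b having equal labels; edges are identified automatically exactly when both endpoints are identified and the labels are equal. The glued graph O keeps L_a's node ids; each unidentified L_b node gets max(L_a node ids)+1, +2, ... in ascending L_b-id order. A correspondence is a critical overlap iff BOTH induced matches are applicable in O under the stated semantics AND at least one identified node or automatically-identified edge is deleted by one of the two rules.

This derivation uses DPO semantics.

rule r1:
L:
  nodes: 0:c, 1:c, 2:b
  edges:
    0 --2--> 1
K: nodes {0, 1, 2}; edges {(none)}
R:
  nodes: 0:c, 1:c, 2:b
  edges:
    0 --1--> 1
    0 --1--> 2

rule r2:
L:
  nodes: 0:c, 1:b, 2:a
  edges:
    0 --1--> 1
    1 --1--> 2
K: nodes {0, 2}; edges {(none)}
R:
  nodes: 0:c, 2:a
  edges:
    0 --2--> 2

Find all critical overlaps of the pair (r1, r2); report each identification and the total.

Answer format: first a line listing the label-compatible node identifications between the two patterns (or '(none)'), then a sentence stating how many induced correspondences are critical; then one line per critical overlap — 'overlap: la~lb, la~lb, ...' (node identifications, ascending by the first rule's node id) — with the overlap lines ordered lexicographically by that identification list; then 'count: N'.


label-compatible node identifications between L(r1) and L(r2): 0~0, 1~0, 2~1
3 of the induced correspondences are critical overlaps of r1 and r2.
overlap: 0~0, 2~1
overlap: 1~0, 2~1
overlap: 2~1
count: 3


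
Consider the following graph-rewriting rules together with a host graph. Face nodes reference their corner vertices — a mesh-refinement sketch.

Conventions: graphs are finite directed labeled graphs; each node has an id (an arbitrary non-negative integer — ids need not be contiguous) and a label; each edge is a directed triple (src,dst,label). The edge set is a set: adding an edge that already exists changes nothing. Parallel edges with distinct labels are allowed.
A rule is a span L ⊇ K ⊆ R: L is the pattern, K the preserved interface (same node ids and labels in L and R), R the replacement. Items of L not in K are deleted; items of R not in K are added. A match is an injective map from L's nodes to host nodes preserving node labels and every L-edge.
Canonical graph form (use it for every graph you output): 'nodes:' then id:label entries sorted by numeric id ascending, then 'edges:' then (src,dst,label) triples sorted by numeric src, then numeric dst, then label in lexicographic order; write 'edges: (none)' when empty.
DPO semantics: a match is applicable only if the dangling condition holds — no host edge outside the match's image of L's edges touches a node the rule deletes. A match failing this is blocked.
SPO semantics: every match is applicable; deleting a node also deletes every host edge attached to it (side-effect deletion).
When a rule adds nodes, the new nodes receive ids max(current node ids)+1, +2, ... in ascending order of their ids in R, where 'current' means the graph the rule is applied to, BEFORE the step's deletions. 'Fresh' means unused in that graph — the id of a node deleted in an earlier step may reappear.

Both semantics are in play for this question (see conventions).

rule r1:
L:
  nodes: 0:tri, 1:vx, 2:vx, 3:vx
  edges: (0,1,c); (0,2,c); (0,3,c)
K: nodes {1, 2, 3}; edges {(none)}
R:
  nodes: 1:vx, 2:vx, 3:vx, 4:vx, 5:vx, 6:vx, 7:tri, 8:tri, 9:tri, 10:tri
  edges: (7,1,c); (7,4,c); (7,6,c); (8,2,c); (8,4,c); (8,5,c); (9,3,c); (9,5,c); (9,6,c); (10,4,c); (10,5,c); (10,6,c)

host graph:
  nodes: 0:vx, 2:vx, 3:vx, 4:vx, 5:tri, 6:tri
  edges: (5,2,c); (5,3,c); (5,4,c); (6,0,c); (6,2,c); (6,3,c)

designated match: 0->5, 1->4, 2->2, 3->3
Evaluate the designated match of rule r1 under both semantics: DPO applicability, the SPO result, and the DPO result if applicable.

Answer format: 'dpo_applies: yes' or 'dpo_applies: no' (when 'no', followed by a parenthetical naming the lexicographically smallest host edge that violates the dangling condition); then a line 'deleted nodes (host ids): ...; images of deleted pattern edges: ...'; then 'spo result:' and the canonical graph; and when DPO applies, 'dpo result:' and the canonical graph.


dpo_applies: yes
deleted nodes (host ids): 5; images of deleted pattern edges: (5,2,c); (5,3,c); (5,4,c)
spo result:
nodes: 0:vx, 2:vx, 3:vx, 4:vx, 6:tri, 7:vx, 8:vx, 9:vx, 10:tri, 11:tri, 12:tri, 13:tri
edges: (6,0,c); (6,2,c); (6,3,c); (10,4,c); (10,7,c); (10,9,c); (11,2,c); (11,7,c); (11,8,c); (12,3,c); (12,8,c); (12,9,c); (13,7,c); (13,8,c); (13,9,c)
dpo result:
nodes: 0:vx, 2:vx, 3:vx, 4:vx, 6:tri, 7:vx, 8:vx, 9:vx, 10:tri, 11:tri, 12:tri, 13:tri
edges: (6,0,c); (6,2,c); (6,3,c); (10,4,c); (10,7,c); (10,9,c); (11,2,c); (11,7,c); (11,8,c); (12,3,c); (12,8,c); (12,9,c); (13,7,c); (13,8,c); (13,9,c)


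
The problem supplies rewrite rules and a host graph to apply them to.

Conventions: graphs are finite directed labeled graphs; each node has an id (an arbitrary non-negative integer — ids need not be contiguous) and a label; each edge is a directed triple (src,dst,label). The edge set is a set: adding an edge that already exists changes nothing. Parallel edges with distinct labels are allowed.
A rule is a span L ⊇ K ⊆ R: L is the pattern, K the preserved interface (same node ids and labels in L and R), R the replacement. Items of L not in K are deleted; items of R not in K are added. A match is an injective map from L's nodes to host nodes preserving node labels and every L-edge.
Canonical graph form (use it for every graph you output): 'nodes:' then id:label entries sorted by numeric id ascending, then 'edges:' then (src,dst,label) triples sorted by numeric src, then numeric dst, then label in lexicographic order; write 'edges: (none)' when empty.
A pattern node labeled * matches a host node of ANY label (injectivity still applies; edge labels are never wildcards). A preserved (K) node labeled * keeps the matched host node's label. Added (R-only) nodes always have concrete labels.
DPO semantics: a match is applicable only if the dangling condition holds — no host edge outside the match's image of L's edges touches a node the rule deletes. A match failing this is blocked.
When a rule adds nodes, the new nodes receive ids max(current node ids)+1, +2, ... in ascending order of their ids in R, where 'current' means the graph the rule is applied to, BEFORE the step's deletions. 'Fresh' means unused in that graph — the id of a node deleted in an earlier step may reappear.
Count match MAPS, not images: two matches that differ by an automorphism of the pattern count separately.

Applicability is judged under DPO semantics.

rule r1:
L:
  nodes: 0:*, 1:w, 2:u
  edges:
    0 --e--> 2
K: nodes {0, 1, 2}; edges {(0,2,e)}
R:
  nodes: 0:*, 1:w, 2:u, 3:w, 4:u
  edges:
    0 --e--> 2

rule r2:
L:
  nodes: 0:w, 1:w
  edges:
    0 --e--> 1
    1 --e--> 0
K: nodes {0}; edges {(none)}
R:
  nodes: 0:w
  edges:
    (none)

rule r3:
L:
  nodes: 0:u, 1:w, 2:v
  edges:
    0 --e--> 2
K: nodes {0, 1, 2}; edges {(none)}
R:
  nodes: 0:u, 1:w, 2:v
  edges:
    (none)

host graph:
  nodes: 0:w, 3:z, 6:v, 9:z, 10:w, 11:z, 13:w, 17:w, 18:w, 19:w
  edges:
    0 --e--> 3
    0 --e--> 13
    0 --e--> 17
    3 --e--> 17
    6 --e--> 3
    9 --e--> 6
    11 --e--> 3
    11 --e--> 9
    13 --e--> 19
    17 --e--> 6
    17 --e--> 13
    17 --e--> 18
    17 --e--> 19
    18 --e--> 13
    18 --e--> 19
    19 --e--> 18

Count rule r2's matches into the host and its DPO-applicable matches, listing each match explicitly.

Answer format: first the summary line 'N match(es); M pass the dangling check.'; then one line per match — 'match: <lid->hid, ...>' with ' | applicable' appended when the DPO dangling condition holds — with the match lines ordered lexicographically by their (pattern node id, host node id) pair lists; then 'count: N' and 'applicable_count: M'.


2 match(es); 0 pass the dangling check.
match: 0->18, 1->19
match: 0->19, 1->18
count: 2
applicable_count: 0


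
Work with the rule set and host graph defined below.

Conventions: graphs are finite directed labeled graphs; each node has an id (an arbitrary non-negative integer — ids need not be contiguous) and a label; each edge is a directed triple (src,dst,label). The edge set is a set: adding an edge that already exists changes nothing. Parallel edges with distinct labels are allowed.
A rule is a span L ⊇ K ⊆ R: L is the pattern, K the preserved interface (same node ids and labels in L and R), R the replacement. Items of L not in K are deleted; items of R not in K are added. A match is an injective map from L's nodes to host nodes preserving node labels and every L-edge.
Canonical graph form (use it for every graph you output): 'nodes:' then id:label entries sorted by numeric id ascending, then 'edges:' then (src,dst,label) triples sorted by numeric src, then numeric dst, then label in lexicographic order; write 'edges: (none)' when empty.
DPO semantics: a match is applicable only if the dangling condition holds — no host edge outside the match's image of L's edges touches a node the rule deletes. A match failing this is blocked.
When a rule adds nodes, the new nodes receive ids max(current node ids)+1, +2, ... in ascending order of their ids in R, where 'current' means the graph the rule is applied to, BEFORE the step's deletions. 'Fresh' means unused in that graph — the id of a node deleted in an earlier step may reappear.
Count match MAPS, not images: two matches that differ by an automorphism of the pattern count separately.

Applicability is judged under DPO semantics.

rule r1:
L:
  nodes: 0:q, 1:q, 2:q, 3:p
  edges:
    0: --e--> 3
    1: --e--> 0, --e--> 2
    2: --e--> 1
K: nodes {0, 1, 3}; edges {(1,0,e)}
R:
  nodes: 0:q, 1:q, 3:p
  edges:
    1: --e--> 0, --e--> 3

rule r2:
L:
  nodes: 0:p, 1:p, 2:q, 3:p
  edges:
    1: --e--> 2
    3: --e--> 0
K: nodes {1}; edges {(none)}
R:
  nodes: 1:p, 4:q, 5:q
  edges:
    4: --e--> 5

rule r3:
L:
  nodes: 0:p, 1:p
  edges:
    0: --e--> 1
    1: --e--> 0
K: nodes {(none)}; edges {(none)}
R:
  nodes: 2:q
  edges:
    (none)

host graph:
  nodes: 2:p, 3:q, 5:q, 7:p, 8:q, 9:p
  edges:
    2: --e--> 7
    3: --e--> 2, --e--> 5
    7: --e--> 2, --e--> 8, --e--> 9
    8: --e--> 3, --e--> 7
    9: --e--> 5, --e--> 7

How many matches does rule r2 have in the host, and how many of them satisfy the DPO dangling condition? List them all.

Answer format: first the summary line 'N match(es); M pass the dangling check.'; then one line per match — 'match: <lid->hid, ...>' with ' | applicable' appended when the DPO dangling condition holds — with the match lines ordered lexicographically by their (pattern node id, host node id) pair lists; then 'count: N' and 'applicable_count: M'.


2 match(es); 0 pass the dangling check.
match: 0->2, 1->9, 2->5, 3->7
match: 0->7, 1->9, 2->5, 3->2
count: 2
applicable_count: 0


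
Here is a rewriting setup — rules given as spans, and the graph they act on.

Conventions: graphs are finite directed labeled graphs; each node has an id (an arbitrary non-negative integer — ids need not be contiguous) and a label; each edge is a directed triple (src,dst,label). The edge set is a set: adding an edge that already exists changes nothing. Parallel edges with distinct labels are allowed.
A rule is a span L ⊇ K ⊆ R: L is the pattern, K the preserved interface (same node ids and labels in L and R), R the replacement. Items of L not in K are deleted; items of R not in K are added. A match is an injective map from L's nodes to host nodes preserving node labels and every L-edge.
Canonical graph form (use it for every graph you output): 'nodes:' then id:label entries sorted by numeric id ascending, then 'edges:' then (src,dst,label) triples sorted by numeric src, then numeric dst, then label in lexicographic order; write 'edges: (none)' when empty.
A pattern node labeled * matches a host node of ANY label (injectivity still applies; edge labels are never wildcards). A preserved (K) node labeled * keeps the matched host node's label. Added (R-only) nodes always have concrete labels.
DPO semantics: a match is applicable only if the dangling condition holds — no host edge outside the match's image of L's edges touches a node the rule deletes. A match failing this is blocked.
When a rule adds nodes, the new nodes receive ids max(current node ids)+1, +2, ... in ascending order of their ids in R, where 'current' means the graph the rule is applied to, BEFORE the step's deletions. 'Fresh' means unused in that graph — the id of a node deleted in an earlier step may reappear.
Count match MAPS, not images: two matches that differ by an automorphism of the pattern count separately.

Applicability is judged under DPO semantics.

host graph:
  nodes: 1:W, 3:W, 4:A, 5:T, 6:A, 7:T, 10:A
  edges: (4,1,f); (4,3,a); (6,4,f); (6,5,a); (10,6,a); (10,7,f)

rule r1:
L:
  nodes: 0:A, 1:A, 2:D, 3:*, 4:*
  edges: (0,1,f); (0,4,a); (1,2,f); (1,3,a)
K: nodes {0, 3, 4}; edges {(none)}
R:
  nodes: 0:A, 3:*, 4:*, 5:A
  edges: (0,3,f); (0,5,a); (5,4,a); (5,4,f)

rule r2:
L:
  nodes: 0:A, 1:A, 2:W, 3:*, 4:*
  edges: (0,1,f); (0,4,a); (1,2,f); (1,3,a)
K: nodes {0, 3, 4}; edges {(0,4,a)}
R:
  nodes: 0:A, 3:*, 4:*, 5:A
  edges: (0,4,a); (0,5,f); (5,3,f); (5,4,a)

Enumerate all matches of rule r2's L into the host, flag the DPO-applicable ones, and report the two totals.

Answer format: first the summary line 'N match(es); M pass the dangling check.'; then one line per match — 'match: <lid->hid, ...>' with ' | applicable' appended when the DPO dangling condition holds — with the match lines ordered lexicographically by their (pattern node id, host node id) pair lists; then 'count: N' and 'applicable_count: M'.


1 match(es); 1 pass the dangling check.
match: 0->6, 1->4, 2->1, 3->3, 4->5 | applicable
count: 1
applicable_count: 1


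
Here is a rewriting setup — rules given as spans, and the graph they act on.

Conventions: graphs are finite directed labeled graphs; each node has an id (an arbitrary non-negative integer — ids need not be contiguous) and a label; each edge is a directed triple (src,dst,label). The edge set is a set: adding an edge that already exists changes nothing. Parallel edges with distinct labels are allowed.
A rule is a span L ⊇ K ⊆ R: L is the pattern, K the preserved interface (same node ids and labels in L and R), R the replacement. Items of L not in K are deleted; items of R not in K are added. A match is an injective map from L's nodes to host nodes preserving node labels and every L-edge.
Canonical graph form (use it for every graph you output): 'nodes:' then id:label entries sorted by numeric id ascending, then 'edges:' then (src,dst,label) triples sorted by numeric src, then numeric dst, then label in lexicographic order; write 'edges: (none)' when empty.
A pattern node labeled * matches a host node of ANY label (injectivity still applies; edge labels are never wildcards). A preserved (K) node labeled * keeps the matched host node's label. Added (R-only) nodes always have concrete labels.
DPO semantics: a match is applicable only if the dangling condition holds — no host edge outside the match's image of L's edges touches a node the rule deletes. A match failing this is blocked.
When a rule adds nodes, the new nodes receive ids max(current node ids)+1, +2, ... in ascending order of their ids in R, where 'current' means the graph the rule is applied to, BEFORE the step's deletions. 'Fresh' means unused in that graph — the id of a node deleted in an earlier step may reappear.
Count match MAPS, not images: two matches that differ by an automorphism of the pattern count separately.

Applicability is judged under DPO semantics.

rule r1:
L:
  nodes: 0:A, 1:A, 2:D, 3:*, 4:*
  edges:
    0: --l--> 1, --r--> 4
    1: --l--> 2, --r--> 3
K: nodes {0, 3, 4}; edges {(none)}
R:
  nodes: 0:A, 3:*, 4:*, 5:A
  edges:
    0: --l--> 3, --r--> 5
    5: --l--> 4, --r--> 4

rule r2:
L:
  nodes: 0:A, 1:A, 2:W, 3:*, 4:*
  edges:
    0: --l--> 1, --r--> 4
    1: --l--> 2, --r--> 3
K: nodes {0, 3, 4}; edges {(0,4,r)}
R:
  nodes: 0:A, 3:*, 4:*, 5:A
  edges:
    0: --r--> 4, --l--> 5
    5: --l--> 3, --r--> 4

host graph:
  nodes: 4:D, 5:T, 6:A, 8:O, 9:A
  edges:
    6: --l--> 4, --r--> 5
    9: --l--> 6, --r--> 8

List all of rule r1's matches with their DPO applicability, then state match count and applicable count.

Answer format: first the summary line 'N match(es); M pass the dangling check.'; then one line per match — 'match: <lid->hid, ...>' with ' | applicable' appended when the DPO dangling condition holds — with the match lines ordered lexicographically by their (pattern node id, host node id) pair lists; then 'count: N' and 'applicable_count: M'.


1 match(es); 1 pass the dangling check.
match: 0->9, 1->6, 2->4, 3->5, 4->8 | applicable
count: 1
applicable_count: 1


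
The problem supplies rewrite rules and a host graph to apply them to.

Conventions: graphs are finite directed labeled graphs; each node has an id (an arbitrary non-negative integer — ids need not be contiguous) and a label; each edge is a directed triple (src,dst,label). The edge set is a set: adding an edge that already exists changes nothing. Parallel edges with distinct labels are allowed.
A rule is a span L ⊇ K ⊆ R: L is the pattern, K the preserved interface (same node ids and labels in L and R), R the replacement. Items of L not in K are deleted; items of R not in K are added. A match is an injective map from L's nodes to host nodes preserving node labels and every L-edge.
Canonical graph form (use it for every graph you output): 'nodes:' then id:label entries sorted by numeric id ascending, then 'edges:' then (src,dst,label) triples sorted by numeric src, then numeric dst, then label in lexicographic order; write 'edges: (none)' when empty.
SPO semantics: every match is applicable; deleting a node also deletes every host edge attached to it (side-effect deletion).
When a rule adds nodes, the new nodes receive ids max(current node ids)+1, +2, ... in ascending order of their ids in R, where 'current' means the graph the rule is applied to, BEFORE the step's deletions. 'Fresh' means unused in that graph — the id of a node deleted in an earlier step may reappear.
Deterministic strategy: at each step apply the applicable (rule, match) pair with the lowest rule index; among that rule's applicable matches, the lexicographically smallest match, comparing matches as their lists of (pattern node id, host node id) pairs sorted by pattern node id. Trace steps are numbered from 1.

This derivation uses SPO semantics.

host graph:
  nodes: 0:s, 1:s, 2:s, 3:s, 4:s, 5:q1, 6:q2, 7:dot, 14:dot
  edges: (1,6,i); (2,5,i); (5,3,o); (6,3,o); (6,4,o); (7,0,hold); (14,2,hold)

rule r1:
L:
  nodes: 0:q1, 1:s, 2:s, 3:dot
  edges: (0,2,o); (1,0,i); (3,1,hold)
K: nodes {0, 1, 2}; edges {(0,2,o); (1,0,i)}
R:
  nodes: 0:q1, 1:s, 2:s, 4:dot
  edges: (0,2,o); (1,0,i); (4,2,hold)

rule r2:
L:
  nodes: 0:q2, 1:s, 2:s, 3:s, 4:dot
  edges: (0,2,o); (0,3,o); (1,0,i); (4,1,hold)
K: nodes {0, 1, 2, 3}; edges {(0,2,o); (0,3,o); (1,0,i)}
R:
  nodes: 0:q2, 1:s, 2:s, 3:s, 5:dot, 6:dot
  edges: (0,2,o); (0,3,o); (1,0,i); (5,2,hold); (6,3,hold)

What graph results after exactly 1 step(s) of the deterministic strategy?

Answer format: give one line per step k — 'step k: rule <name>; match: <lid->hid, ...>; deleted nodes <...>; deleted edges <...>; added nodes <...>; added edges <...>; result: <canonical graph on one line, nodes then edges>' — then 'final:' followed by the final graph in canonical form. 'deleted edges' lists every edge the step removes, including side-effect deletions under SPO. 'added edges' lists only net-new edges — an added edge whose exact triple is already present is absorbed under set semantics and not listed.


step 1: rule r1; match: 0->5, 1->2, 2->3, 3->14; deleted nodes 14; deleted edges (14,2,hold); added nodes 15; added edges (15,3,hold); result: nodes: 0:s, 1:s, 2:s, 3:s, 4:s, 5:q1, 6:q2, 7:dot, 15:dot edges: (1,6,i); (2,5,i); (5,3,o); (6,3,o); (6,4,o); (7,0,hold); (15,3,hold)
final:
nodes: 0:s, 1:s, 2:s, 3:s, 4:s, 5:q1, 6:q2, 7:dot, 15:dot
edges: (1,6,i); (2,5,i); (5,3,o); (6,3,o); (6,4,o); (7,0,hold); (15,3,hold)


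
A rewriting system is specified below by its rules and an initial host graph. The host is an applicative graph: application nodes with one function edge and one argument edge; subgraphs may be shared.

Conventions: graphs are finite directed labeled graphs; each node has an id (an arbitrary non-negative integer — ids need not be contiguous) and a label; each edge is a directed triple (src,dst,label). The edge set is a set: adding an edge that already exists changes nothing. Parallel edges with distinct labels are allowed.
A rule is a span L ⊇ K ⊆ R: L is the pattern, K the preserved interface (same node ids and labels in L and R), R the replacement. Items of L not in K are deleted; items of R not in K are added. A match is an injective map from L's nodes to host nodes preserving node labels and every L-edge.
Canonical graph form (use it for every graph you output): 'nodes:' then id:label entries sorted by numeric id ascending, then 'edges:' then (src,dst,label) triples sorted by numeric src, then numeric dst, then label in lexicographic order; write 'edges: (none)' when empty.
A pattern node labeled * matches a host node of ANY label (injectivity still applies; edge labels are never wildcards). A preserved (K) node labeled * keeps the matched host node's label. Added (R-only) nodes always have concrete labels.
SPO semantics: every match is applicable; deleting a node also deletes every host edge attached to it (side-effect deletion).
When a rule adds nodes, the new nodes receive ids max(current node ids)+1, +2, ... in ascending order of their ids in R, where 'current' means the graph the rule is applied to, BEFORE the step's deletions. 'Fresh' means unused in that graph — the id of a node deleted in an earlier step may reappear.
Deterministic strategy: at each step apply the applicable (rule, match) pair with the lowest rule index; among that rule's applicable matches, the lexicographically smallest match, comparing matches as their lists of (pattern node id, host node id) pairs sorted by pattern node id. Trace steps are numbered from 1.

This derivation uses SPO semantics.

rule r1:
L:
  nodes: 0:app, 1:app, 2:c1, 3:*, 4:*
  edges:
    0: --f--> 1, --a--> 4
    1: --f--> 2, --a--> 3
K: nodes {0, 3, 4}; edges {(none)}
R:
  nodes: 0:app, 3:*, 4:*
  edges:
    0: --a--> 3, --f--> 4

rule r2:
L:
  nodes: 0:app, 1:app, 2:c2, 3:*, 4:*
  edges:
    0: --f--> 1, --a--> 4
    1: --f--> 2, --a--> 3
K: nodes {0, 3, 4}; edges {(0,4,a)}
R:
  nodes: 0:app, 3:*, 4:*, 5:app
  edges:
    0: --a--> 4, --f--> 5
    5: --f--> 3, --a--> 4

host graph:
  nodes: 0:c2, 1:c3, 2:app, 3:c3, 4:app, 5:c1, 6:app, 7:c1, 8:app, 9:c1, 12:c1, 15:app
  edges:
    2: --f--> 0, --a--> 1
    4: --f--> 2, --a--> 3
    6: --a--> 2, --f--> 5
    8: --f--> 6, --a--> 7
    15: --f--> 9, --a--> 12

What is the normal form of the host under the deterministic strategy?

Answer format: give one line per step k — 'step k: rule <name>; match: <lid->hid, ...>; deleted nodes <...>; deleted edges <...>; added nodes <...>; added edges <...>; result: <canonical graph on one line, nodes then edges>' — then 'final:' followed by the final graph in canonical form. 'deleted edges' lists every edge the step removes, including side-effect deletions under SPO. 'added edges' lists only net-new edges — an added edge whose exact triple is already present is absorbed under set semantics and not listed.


step 1: rule r1; match: 0->8, 1->6, 2->5, 3->2, 4->7; deleted nodes 5, 6; deleted edges (6,2,a); (6,5,f); (8,6,f); (8,7,a); added nodes (none); added edges (8,2,a); (8,7,f); result: nodes: 0:c2, 1:c3, 2:app, 3:c3, 4:app, 7:c1, 8:app, 9:c1, 12:c1, 15:app edges: (2,0,f); (2,1,a); (4,2,f); (4,3,a); (8,2,a); (8,7,f); (15,9,f); (15,12,a)
step 2: rule r2; match: 0->4, 1->2, 2->0, 3->1, 4->3; deleted nodes 0, 2; deleted edges (2,0,f); (2,1,a); (4,2,f); (8,2,a); added nodes 16; added edges (4,16,f); (16,1,f); (16,3,a); result: nodes: 1:c3, 3:c3, 4:app, 7:c1, 8:app, 9:c1, 12:c1, 15:app, 16:app edges: (4,3,a); (4,16,f); (8,7,f); (15,9,f); (15,12,a); (16,1,f); (16,3,a)
final:
nodes: 1:c3, 3:c3, 4:app, 7:c1, 8:app, 9:c1, 12:c1, 15:app, 16:app
edges: (4,3,a); (4,16,f); (8,7,f); (15,9,f); (15,12,a); (16,1,f); (16,3,a)


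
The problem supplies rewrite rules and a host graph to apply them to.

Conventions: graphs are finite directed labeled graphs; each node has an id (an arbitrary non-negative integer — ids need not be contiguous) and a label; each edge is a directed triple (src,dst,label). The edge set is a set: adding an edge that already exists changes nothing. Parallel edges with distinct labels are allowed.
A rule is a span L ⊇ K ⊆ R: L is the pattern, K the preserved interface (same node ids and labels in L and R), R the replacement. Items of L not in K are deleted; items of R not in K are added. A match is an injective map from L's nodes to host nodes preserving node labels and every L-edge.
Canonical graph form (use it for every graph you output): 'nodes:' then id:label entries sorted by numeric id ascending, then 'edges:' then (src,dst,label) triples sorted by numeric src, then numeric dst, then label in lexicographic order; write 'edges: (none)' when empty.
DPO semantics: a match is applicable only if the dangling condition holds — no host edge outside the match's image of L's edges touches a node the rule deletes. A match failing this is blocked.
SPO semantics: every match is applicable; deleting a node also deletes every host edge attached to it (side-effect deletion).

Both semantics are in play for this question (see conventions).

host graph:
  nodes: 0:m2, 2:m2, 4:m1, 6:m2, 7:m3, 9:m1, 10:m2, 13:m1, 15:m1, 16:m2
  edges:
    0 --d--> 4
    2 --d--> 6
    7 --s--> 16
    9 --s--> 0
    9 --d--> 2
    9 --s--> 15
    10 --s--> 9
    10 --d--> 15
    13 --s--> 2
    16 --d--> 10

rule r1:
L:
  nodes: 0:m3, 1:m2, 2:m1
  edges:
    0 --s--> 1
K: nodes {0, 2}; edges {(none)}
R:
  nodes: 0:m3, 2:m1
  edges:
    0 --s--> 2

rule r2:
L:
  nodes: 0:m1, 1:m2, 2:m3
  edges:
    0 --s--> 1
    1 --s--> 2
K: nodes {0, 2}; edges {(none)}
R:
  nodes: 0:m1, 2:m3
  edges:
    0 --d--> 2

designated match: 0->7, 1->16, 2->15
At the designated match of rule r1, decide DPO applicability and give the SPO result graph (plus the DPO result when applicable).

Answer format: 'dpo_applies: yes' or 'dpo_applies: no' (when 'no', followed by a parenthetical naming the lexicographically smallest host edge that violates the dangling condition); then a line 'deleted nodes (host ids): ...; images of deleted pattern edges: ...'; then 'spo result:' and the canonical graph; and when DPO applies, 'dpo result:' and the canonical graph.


dpo_applies: no
(the rule deletes node 16, which keeps host edge (16,10,d) outside the match image — the dangling condition fails, DPO blocks; SPO proceeds and side-deletes such edges)
deleted nodes (host ids): 16; images of deleted pattern edges: (7,16,s)
spo result:
nodes: 0:m2, 2:m2, 4:m1, 6:m2, 7:m3, 9:m1, 10:m2, 13:m1, 15:m1
edges: (0,4,d); (2,6,d); (7,15,s); (9,0,s); (9,2,d); (9,15,s); (10,9,s); (10,15,d); (13,2,s)
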